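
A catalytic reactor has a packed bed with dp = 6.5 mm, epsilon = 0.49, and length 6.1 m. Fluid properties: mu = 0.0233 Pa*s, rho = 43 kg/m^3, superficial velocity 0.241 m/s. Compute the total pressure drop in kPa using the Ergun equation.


dp = 6.5 mm = 0.0065 m
Viscous term = 150*0.0233*0.241*(1-0.49)^2 / (0.0065^2*0.49^3) = 44074.7
Inertial term = 1.75*43*0.241^2*(1-0.49) / (0.0065*0.49^3) = 2914.8
dP/L = 44074.7 + 2914.8 = 46989.5 Pa/m
dP = 46989.5 * 6.1 / 1000 = 286.6 kPa

286.6 kPa


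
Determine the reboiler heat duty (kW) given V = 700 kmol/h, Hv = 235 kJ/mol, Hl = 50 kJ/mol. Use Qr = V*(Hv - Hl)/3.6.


Qr = 700 * (235 - 50) / 3.6 = 700 * 185 / 3.6 = 35970

35970 kW


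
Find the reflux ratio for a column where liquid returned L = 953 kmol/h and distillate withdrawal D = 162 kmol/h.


Reflux ratio definition: R = L / D (liquid returned / distillate withdrawn)
L = 953 kmol/h, D = 162 kmol/h
R = 953 / 162 = 5.883

5.883


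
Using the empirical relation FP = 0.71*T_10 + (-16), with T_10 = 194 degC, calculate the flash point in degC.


FP = 0.71 * 194 + (-16) = 121.74

121.74 degC


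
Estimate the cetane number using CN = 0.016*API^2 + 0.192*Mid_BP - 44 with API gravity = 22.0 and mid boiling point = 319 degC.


CN = 0.016 * 22.0^2 + 0.192 * 319 - 44
CN = 7.744 + 61.248 - 44 = 24.992

24.992


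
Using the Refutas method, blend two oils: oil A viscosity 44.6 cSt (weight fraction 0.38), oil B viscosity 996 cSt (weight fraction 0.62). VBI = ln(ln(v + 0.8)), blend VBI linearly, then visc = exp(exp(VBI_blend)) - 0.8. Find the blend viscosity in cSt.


Refutas method: VBN_i = 14.534*ln(ln(visc_i + 0.8)) + 10.975, blended linearly by mass fraction; since VBN is linear in VBI_i = ln(ln(visc_i + 0.8)) and the fractions sum to 1, blend VBI directly: visc = exp(exp(VBI_blend)) - 0.8
VBI_1 = ln(ln(44.6 + 0.8)) = 1.33907
VBI_2 = ln(ln(996 + 0.8)) = 1.93218
VBI_blend = 0.38 * 1.33907 + 0.62 * 1.93218 = 1.7068
visc_blend = exp(exp(1.7068)) - 0.8 = 246.7

246.7 cSt


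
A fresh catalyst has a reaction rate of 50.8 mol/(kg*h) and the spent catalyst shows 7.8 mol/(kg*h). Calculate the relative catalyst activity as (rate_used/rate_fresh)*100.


Activity (%) = (rate_used / rate_fresh) * 100
rate_used = 7.8, rate_fresh = 50.8
= (7.8 / 50.8) * 100
= 0.1535 * 100 = 15.35

15.35 %


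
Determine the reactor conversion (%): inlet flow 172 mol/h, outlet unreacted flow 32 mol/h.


X = (F_in - F_out) / F_in * 100
Moles reacted = 172 - 32 = 140
X = 140 / 172 * 100
= 0.8140 * 100
= 81.40 %

81.40 %


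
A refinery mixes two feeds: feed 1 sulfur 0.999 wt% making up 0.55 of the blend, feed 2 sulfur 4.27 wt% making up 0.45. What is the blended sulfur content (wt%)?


Linear sulfur blending: S_blend = x1*S1 + x2*S2
Contribution 1: 0.55 * 0.999 = 0.54945 wt%
Contribution 2: 0.45 * 4.27 = 1.9215 wt%
S_blend = 0.54945 + 1.9215 = 2.47095

2.47095 wt%


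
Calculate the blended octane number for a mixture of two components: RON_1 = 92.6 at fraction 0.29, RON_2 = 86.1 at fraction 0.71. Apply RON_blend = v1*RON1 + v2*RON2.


Linear blending: RON_blend = sum(vi * RONi)
Contribution 1: 0.29 * 92.6 = 26.854
Contribution 2: 0.71 * 86.1 = 61.131
RON_blend = 26.854 + 61.131 = 87.985

87.985


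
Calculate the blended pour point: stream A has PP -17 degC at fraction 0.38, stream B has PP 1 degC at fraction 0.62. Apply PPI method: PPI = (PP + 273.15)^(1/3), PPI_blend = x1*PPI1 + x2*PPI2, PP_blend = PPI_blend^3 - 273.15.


PPI_1 = (-17 + 273.15)^(1/3) = 6.350844
PPI_2 = (1 + 273.15)^(1/3) = 6.49625
PPI_blend = 0.38 * 6.350844 + 0.62 * 6.49625 = 6.440996
PP_blend = 6.440996^3 - 273.15 = 267.2139 - 273.15 = -5.94

-5.94 degC


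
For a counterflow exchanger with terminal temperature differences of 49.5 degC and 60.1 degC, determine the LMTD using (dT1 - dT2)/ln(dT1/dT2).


LMTD = (dT1 - dT2) / ln(dT1/dT2)
= (49.5 - 60.1) / ln(49.5 / 60.1) = -10.6 / -0.194037 = 54.63

54.63 degC


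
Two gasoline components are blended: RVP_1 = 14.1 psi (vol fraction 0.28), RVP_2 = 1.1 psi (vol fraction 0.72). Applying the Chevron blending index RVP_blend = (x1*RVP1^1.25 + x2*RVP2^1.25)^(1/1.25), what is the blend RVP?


Chevron index: RVP_blend = (sum xi*RVPi^1.25)^(1/1.25)
RVP^1.25 terms: 0.28 * 14.1^1.25 + 0.72 * 1.1^1.25 = 8.46146
RVP_blend = 8.46146^(1/1.25) = 5.520

5.520 psi


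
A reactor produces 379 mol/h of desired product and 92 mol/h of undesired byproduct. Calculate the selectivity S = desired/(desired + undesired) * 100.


Selectivity = desired / (desired + undesired) * 100
Total products = 379 + 92 = 471 mol/h
S = 379 / 471 * 100
= 0.8047 * 100
= 80.47 %

80.47 %


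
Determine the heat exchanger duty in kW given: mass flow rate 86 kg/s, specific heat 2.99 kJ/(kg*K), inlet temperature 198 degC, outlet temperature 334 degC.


Q = m_dot * cp * delta_T
delta_T = 334 - 198 = 136 K
Q = 86 * 2.99 * 136
= 257.14 * 136
= 34971.04 kW

34971.04 kW


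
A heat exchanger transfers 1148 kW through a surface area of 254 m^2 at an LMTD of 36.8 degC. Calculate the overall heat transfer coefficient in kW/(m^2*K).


From Q = U*A*LMTD, U = Q / (A * LMTD)
U = 1148 / (254 * 36.8) = 1148 / 9347.2 = 0.1228

0.1228 kW/(m^2*K)


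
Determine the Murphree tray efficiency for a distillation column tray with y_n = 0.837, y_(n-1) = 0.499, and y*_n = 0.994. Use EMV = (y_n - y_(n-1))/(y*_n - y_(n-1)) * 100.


Murphree vapor efficiency: EMV = (y_n - y_(n-1)) / (y*_n - y_(n-1)) * 100
EMV = (0.837 - 0.499) / (0.994 - 0.499) * 100 = 0.338 / 0.495 * 100 = 68.28

68.28 %


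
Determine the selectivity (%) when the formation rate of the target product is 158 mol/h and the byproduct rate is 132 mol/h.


Selectivity = desired / (desired + undesired) * 100
Total products = 158 + 132 = 290 mol/h
S = 158 / 290 * 100
= 0.5448 * 100
= 54.48 %

54.48 %


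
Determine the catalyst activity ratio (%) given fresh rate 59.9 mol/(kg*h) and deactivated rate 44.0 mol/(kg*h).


Activity (%) = (rate_used / rate_fresh) * 100
rate_used = 44.0, rate_fresh = 59.9
= (44.0 / 59.9) * 100
= 0.7346 * 100 = 73.46

73.46 %


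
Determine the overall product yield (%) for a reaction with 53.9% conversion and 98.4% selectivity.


Overall yield = conversion (%) * selectivity (%) / 100
Conversion = 53.9%, Selectivity = 98.4%
Y = 53.9 * 98.4 / 100
= 53.0376 %

53.0376 %


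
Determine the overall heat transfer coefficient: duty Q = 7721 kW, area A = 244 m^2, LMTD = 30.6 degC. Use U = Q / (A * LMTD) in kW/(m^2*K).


From Q = U*A*LMTD, U = Q / (A * LMTD)
U = 7721 / (244 * 30.6) = 7721 / 7466.4 = 1.034

1.034 kW/(m^2*K)


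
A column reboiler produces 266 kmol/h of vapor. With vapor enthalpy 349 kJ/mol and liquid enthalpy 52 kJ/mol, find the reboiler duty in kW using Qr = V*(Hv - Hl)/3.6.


Qr = 266 * (349 - 52) / 3.6 = 266 * 297 / 3.6 = 21940

21940 kW


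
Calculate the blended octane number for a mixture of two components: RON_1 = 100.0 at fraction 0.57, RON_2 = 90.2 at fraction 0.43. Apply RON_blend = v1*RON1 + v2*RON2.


Linear blending: RON_blend = sum(vi * RONi)
Contribution 1: 0.57 * 100.0 = 57
Contribution 2: 0.43 * 90.2 = 38.786
RON_blend = 57 + 38.786 = 95.786

95.786


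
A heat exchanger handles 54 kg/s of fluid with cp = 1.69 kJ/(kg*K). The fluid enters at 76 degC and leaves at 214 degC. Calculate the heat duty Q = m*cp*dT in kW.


Q = m_dot * cp * delta_T
delta_T = 214 - 76 = 138 K
Q = 54 * 1.69 * 138
= 91.26 * 138
= 12593.88 kW

12593.88 kW


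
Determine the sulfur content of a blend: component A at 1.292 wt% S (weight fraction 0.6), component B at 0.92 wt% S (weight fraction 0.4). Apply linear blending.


Linear sulfur blending: S_blend = x1*S1 + x2*S2
Contribution 1: 0.6 * 1.292 = 0.7752 wt%
Contribution 2: 0.4 * 0.92 = 0.368 wt%
S_blend = 0.7752 + 0.368 = 1.1432

1.1432 wt%


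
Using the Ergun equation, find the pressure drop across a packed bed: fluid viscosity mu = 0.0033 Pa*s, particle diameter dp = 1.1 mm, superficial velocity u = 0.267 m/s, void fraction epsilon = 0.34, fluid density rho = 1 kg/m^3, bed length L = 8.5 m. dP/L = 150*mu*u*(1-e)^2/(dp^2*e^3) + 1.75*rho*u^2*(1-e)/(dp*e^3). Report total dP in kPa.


dp = 1.1 mm = 0.0011 m
Viscous term = 150*0.0033*0.267*(1-0.34)^2 / (0.0011^2*0.34^3) = 1210550
Inertial term = 1.75*1*0.267^2*(1-0.34) / (0.0011*0.34^3) = 1904.47
dP/L = 1210550 + 1904.47 = 1212450 Pa/m
dP = 1212450 * 8.5 / 1000 = 10310 kPa

10310 kPa


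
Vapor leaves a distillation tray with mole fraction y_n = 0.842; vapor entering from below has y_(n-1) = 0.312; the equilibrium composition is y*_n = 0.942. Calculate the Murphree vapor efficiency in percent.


Murphree vapor efficiency: EMV = (y_n - y_(n-1)) / (y*_n - y_(n-1)) * 100
EMV = (0.842 - 0.312) / (0.942 - 0.312) * 100 = 0.53 / 0.63 * 100 = 84.13

84.13 %


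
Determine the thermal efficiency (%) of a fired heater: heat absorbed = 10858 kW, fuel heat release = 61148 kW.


Furnace efficiency = Q_absorbed / Q_fuel * 100
= 10858 / 61148 * 100 = 17.76

17.76 %


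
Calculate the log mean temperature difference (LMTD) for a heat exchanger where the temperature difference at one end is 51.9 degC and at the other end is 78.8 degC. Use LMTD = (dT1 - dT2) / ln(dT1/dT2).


LMTD = (dT1 - dT2) / ln(dT1/dT2)
= (51.9 - 78.8) / ln(51.9 / 78.8) = -26.9 / -0.417594 = 64.42

64.42 degC


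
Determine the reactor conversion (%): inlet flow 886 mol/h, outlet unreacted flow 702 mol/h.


X = (F_in - F_out) / F_in * 100
Moles reacted = 886 - 702 = 184
X = 184 / 886 * 100
= 0.2077 * 100
= 20.77 %

20.77 %


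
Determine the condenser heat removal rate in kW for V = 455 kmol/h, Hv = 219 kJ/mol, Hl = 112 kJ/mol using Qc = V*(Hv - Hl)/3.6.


Qc = 455 * (219 - 112) / 3.6 = 455 * 107 / 3.6 = 13520

13520 kW


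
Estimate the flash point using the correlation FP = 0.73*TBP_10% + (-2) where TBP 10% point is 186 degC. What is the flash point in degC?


FP = 0.73 * 186 + (-2) = 133.78

133.78 degC


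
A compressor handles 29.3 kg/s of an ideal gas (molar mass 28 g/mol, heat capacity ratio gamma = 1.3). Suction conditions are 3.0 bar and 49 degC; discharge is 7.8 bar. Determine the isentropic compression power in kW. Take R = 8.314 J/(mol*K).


Isentropic work: W = m*(gamma/(gamma-1))*(R*T1/MW)*((P2/P1)^((gamma-1)/gamma) - 1)
T1 = 49 + 273.15 = 322.15 K
Pressure ratio = 7.8 / 3.0 = 2.6
Exponent = (1.3 - 1)/1.3 = 0.230769
(P2/P1)^exp - 1 = 2.6^0.230769 - 1 = 0.246703
W = 29.3 * 1.3 / 0.3 * 8.314 * 322.15 / 28 * 0.246703 = 2996

2996 kW


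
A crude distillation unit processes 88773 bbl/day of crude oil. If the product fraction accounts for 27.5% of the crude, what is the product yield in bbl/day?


Crude throughput = 88773 bbl/day
Fraction yield = 27.5%
yield = throughput * fraction / 100
yield = 88773 * 27.5 / 100 = 24412.575

24412.575 bbl/day


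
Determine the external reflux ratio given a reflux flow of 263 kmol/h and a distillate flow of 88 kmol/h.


Reflux ratio definition: R = L / D (liquid returned / distillate withdrawn)
L = 263 kmol/h, D = 88 kmol/h
R = 263 / 88 = 2.989

2.989


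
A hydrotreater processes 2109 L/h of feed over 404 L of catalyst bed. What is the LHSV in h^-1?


LHSV = volumetric feed rate / catalyst volume
= 2109 L/h / 404 L
= 5.220 h^-1

5.220 h^-1


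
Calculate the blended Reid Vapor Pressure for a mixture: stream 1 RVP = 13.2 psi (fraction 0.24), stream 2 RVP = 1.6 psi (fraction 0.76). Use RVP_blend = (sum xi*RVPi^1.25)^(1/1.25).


Chevron index: RVP_blend = (sum xi*RVPi^1.25)^(1/1.25)
RVP^1.25 terms: 0.24 * 13.2^1.25 + 0.76 * 1.6^1.25 = 7.40611
RVP_blend = 7.40611^(1/1.25) = 4.962

4.962 psi


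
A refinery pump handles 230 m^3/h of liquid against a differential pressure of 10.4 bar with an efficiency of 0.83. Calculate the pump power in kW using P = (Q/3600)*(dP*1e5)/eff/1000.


Q = 230 / 3600 = 0.0638889 m^3/s
P = 0.0638889 * (10.4 * 1e5) / 0.83 / 1000 = 80.05

80.05 kW


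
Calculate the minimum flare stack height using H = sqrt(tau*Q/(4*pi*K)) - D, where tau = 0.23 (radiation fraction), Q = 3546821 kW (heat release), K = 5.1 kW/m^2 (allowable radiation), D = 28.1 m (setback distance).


tau*Q/(4*pi*K) = 0.23 * 3546821 / (4 * pi * 5.1) = 12728.8
sqrt(12728.8) = 112.822
H = 112.822 - 28.1 = 84.72

84.72 m


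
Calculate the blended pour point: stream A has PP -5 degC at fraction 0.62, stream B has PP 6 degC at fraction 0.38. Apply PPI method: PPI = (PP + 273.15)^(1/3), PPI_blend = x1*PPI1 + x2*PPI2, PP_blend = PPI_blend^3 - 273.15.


PPI_1 = (-5 + 273.15)^(1/3) = 6.448508
PPI_2 = (6 + 273.15)^(1/3) = 6.535506
PPI_blend = 0.62 * 6.448508 + 0.38 * 6.535506 = 6.481567
PP_blend = 6.481567^3 - 273.15 = 272.2952 - 273.15 = -0.85

-0.85 degC


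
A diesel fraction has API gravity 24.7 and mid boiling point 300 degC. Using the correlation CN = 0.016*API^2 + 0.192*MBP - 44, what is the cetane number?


CN = 0.016 * 24.7^2 + 0.192 * 300 - 44
CN = 9.76144 + 57.6 - 44 = 23.36144

23.36144


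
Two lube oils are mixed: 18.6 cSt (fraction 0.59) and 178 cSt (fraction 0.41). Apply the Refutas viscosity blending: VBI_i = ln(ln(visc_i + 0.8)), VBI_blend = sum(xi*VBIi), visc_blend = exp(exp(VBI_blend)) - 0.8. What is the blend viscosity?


Refutas method: VBN_i = 14.534*ln(ln(visc_i + 0.8)) + 10.975, blended linearly by mass fraction; since VBN is linear in VBI_i = ln(ln(visc_i + 0.8)) and the fractions sum to 1, blend VBI directly: visc = exp(exp(VBI_blend)) - 0.8
VBI_1 = ln(ln(18.6 + 0.8)) = 1.08697
VBI_2 = ln(ln(178 + 0.8)) = 1.64601
VBI_blend = 0.59 * 1.08697 + 0.41 * 1.64601 = 1.31618
visc_blend = exp(exp(1.31618)) - 0.8 = 40.84

40.84 cSt


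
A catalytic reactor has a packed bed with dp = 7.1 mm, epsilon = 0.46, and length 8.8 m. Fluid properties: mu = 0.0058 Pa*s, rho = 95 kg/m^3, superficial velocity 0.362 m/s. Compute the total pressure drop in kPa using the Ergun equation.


dp = 7.1 mm = 0.0071 m
Viscous term = 150*0.0058*0.362*(1-0.46)^2 / (0.0071^2*0.46^3) = 18716.5
Inertial term = 1.75*95*0.362^2*(1-0.46) / (0.0071*0.46^3) = 17023.2
dP/L = 18716.5 + 17023.2 = 35739.7 Pa/m
dP = 35739.7 * 8.8 / 1000 = 314.5 kPa

314.5 kPa


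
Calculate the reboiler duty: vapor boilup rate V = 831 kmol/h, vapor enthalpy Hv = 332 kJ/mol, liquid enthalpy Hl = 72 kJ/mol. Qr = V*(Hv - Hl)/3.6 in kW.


Qr = 831 * (332 - 72) / 3.6 = 831 * 260 / 3.6 = 60020

60020 kW


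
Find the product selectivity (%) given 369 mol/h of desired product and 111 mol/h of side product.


Selectivity = desired / (desired + undesired) * 100
Total products = 369 + 111 = 480 mol/h
S = 369 / 480 * 100
= 0.7688 * 100
= 76.88 %

76.88 %


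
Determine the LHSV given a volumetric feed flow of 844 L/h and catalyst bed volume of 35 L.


LHSV = volumetric feed rate / catalyst volume
= 844 L/h / 35 L
= 24.11 h^-1

24.11 h^-1


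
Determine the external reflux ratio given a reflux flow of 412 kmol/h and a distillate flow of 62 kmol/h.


Reflux ratio definition: R = L / D (liquid returned / distillate withdrawn)
L = 412 kmol/h, D = 62 kmol/h
R = 412 / 62 = 6.645

6.645


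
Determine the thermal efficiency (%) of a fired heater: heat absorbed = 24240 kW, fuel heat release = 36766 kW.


Furnace efficiency = Q_absorbed / Q_fuel * 100
= 24240 / 36766 * 100 = 65.93

65.93 %


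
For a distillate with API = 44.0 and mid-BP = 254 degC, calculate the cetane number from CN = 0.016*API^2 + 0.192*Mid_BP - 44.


CN = 0.016 * 44.0^2 + 0.192 * 254 - 44
CN = 30.976 + 48.768 - 44 = 35.744

35.744


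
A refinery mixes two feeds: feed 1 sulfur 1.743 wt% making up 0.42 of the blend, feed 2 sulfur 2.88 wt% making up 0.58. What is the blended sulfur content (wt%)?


Linear sulfur blending: S_blend = x1*S1 + x2*S2
Contribution 1: 0.42 * 1.743 = 0.73206 wt%
Contribution 2: 0.58 * 2.88 = 1.6704 wt%
S_blend = 0.73206 + 1.6704 = 2.40246

2.40246 wt%


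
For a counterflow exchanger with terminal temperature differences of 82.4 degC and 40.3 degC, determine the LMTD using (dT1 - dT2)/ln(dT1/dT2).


LMTD = (dT1 - dT2) / ln(dT1/dT2)
= (82.4 - 40.3) / ln(82.4 / 40.3) = 42.1 / 0.715234 = 58.86

58.86 degC


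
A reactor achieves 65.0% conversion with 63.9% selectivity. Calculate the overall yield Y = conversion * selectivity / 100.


Overall yield = conversion (%) * selectivity (%) / 100
Conversion = 65.0%, Selectivity = 63.9%
Y = 65.0 * 63.9 / 100
= 41.535 %

41.535 %


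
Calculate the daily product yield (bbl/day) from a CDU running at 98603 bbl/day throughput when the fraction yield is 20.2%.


Crude throughput = 98603 bbl/day
Fraction yield = 20.2%
yield = throughput * fraction / 100
yield = 98603 * 20.2 / 100 = 19917.806

19917.806 bbl/day


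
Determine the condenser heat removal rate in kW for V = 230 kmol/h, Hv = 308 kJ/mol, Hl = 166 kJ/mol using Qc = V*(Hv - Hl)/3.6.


Qc = 230 * (308 - 166) / 3.6 = 230 * 142 / 3.6 = 9072

9072 kW


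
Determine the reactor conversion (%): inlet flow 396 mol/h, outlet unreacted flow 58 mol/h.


X = (F_in - F_out) / F_in * 100
Moles reacted = 396 - 58 = 338
X = 338 / 396 * 100
= 0.8535 * 100
= 85.35 %

85.35 %


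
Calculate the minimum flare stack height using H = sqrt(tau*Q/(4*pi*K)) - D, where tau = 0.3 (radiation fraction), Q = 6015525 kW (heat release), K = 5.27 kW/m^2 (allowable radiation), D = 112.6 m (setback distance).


tau*Q/(4*pi*K) = 0.3 * 6015525 / (4 * pi * 5.27) = 27250.5
sqrt(27250.5) = 165.077
H = 165.077 - 112.6 = 52.48

52.48 m


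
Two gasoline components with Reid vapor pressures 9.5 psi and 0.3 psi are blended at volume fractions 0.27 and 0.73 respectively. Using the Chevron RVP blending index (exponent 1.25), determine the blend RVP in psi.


Chevron index: RVP_blend = (sum xi*RVPi^1.25)^(1/1.25)
RVP^1.25 terms: 0.27 * 9.5^1.25 + 0.73 * 0.3^1.25 = 4.66525
RVP_blend = 4.66525^(1/1.25) = 3.428

3.428 psi


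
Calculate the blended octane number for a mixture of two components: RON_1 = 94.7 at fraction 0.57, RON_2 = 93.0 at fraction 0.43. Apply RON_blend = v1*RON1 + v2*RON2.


Linear blending: RON_blend = sum(vi * RONi)
Contribution 1: 0.57 * 94.7 = 53.979
Contribution 2: 0.43 * 93.0 = 39.99
RON_blend = 53.979 + 39.99 = 93.969

93.969


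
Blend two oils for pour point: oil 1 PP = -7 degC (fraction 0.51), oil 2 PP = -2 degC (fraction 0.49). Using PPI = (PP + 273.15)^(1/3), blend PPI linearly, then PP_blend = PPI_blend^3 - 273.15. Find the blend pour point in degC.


PPI_1 = (-7 + 273.15)^(1/3) = 6.432436
PPI_2 = (-2 + 273.15)^(1/3) = 6.472467
PPI_blend = 0.51 * 6.432436 + 0.49 * 6.472467 = 6.452051
PP_blend = 6.452051^3 - 273.15 = 268.5922 - 273.15 = -4.56

-4.56 degC


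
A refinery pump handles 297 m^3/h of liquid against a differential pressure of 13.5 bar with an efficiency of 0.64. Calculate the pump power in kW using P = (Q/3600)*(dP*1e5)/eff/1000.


Q = 297 / 3600 = 0.0825 m^3/s
P = 0.0825 * (13.5 * 1e5) / 0.64 / 1000 = 174.0

174.0 kW


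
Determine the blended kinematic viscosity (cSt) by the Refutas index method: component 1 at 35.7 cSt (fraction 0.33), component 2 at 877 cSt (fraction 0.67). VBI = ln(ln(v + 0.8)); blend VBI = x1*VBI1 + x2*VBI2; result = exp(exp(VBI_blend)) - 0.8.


Refutas method: VBN_i = 14.534*ln(ln(visc_i + 0.8)) + 10.975, blended linearly by mass fraction; since VBN is linear in VBI_i = ln(ln(visc_i + 0.8)) and the fractions sum to 1, blend VBI directly: visc = exp(exp(VBI_blend)) - 0.8
VBI_1 = ln(ln(35.7 + 0.8)) = 1.28019
VBI_2 = ln(ln(877 + 0.8)) = 1.9136
VBI_blend = 0.33 * 1.28019 + 0.67 * 1.9136 = 1.70457
visc_blend = exp(exp(1.70457)) - 0.8 = 243.7

243.7 cSt


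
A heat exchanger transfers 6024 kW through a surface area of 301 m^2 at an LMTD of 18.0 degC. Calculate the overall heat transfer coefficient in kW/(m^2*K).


From Q = U*A*LMTD, U = Q / (A * LMTD)
U = 6024 / (301 * 18.0) = 6024 / 5418 = 1.112

1.112 kW/(m^2*K)


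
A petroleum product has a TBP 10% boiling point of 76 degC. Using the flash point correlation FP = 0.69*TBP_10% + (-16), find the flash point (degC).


FP = 0.69 * 76 + (-16) = 36.44

36.44 degC


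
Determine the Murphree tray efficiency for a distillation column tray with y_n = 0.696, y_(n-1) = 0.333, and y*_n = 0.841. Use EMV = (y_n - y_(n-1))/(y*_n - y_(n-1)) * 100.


Murphree vapor efficiency: EMV = (y_n - y_(n-1)) / (y*_n - y_(n-1)) * 100
EMV = (0.696 - 0.333) / (0.841 - 0.333) * 100 = 0.363 / 0.508 * 100 = 71.46

71.46 %


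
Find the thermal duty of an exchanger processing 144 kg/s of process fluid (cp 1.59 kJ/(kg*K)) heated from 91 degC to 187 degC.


Q = m_dot * cp * delta_T
delta_T = 187 - 91 = 96 K
Q = 144 * 1.59 * 96
= 228.96 * 96
= 21980.16 kW

21980.16 kW


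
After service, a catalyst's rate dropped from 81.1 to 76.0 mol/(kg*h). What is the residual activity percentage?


Activity (%) = (rate_used / rate_fresh) * 100
rate_used = 76.0, rate_fresh = 81.1
= (76.0 / 81.1) * 100
= 0.9371 * 100 = 93.71

93.71 %


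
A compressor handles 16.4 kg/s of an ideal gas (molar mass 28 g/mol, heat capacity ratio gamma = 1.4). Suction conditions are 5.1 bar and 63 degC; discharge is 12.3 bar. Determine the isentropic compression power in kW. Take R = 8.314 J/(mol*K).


Isentropic work: W = m*(gamma/(gamma-1))*(R*T1/MW)*((P2/P1)^((gamma-1)/gamma) - 1)
T1 = 63 + 273.15 = 336.15 K
Pressure ratio = 12.3 / 5.1 = 2.41176
Exponent = (1.4 - 1)/1.4 = 0.285714
(P2/P1)^exp - 1 = 2.41176^0.285714 - 1 = 0.285992
W = 16.4 * 1.4 / 0.4 * 8.314 * 336.15 / 28 * 0.285992 = 1639

1639 kW


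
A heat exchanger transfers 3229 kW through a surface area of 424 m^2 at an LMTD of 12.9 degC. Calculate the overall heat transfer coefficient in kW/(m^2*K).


From Q = U*A*LMTD, U = Q / (A * LMTD)
U = 3229 / (424 * 12.9) = 3229 / 5469.6 = 0.5904

0.5904 kW/(m^2*K)


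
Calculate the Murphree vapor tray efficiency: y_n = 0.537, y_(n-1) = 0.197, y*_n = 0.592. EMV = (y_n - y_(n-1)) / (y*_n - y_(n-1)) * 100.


Murphree vapor efficiency: EMV = (y_n - y_(n-1)) / (y*_n - y_(n-1)) * 100
EMV = (0.537 - 0.197) / (0.592 - 0.197) * 100 = 0.34 / 0.395 * 100 = 86.08

86.08 %


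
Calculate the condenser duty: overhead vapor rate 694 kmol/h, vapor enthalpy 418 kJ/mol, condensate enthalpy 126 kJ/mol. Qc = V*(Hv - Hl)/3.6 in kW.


Qc = 694 * (418 - 126) / 3.6 = 694 * 292 / 3.6 = 56290

56290 kW


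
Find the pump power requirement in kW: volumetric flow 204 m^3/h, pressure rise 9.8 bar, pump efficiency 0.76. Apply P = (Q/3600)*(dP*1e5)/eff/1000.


Q = 204 / 3600 = 0.0566667 m^3/s
P = 0.0566667 * (9.8 * 1e5) / 0.76 / 1000 = 73.07

73.07 kW


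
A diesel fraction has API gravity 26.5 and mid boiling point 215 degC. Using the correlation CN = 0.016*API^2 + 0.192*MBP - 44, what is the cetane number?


CN = 0.016 * 26.5^2 + 0.192 * 215 - 44
CN = 11.236 + 41.28 - 44 = 8.516

8.516


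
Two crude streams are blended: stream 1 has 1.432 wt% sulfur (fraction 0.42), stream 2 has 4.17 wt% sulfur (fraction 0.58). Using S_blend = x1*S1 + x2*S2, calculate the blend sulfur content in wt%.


Linear sulfur blending: S_blend = x1*S1 + x2*S2
Contribution 1: 0.42 * 1.432 = 0.60144 wt%
Contribution 2: 0.58 * 4.17 = 2.4186 wt%
S_blend = 0.60144 + 2.4186 = 3.02004

3.02004 wt%


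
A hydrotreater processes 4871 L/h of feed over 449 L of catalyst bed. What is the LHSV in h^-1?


LHSV = volumetric feed rate / catalyst volume
= 4871 L/h / 449 L
= 10.85 h^-1

10.85 h^-1


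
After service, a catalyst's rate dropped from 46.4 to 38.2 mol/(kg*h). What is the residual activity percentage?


Activity (%) = (rate_used / rate_fresh) * 100
rate_used = 38.2, rate_fresh = 46.4
= (38.2 / 46.4) * 100
= 0.8233 * 100 = 82.33

82.33 %


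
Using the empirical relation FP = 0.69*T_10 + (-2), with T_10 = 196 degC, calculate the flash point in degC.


FP = 0.69 * 196 + (-2) = 133.24

133.24 degC


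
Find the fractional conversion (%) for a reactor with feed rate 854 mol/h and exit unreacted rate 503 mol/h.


X = (F_in - F_out) / F_in * 100
Moles reacted = 854 - 503 = 351
X = 351 / 854 * 100
= 0.4110 * 100
= 41.10 %

41.10 %


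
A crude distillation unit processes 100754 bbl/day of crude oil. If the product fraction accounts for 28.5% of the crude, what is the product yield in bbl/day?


Crude throughput = 100754 bbl/day
Fraction yield = 28.5%
yield = throughput * fraction / 100
yield = 100754 * 28.5 / 100 = 28714.89

28714.89 bbl/day


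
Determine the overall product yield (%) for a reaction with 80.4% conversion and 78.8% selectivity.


Overall yield = conversion (%) * selectivity (%) / 100
Conversion = 80.4%, Selectivity = 78.8%
Y = 80.4 * 78.8 / 100
= 63.3552 %

63.3552 %


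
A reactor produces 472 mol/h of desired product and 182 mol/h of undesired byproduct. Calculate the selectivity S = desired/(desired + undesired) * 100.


Selectivity = desired / (desired + undesired) * 100
Total products = 472 + 182 = 654 mol/h
S = 472 / 654 * 100
= 0.7217 * 100
= 72.17 %

72.17 %


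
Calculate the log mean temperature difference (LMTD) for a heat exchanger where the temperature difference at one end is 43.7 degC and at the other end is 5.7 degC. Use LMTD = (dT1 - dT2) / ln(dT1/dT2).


LMTD = (dT1 - dT2) / ln(dT1/dT2)
= (43.7 - 5.7) / ln(43.7 / 5.7) = 38 / 2.03688 = 18.66

18.66 degC


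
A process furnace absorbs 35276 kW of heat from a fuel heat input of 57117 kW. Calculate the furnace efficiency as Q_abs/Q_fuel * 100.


Furnace efficiency = Q_absorbed / Q_fuel * 100
= 35276 / 57117 * 100 = 61.76

61.76 %


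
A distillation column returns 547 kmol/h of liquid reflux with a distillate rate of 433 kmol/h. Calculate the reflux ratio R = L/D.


Reflux ratio definition: R = L / D (liquid returned / distillate withdrawn)
L = 547 kmol/h, D = 433 kmol/h
R = 547 / 433 = 1.263

1.263


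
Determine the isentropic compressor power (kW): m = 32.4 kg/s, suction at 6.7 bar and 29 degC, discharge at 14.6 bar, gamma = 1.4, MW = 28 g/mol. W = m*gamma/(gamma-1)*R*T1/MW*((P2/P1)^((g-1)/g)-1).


Isentropic work: W = m*(gamma/(gamma-1))*(R*T1/MW)*((P2/P1)^((gamma-1)/gamma) - 1)
T1 = 29 + 273.15 = 302.15 K
Pressure ratio = 14.6 / 6.7 = 2.1791
Exponent = (1.4 - 1)/1.4 = 0.285714
(P2/P1)^exp - 1 = 2.1791^0.285714 - 1 = 0.249253
W = 32.4 * 1.4 / 0.4 * 8.314 * 302.15 / 28 * 0.249253 = 2536

2536 kW


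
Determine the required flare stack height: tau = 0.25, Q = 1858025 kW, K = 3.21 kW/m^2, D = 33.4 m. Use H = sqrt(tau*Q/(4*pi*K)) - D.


tau*Q/(4*pi*K) = 0.25 * 1858025 / (4 * pi * 3.21) = 11515.3
sqrt(11515.3) = 107.309
H = 107.309 - 33.4 = 73.91

73.91 m


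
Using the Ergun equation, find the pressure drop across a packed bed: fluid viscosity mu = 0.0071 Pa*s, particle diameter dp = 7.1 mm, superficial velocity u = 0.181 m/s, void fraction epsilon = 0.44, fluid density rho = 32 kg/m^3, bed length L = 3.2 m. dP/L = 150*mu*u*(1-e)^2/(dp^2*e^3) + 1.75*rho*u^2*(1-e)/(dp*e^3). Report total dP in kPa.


dp = 7.1 mm = 0.0071 m
Viscous term = 150*0.0071*0.181*(1-0.44)^2 / (0.0071^2*0.44^3) = 14077.6
Inertial term = 1.75*32*0.181^2*(1-0.44) / (0.0071*0.44^3) = 1698.7
dP/L = 14077.6 + 1698.7 = 15776.3 Pa/m
dP = 15776.3 * 3.2 / 1000 = 50.48 kPa

50.48 kPa


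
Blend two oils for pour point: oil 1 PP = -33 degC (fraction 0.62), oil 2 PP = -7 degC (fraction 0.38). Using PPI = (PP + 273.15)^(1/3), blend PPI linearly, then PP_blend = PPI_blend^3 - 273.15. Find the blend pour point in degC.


PPI_1 = (-33 + 273.15)^(1/3) = 6.215759
PPI_2 = (-7 + 273.15)^(1/3) = 6.432436
PPI_blend = 0.62 * 6.215759 + 0.38 * 6.432436 = 6.298096
PP_blend = 6.298096^3 - 273.15 = 249.8204 - 273.15 = -23.33

-23.33 degC


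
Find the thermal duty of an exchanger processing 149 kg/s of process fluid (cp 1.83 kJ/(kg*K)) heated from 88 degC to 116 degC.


Q = m_dot * cp * delta_T
delta_T = 116 - 88 = 28 K
Q = 149 * 1.83 * 28
= 272.67 * 28
= 7634.76 kW

7634.76 kW


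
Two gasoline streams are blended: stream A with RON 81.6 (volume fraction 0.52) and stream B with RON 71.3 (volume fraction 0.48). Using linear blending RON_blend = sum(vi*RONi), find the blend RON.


Linear blending: RON_blend = sum(vi * RONi)
Contribution 1: 0.52 * 81.6 = 42.432
Contribution 2: 0.48 * 71.3 = 34.224
RON_blend = 42.432 + 34.224 = 76.656

76.656


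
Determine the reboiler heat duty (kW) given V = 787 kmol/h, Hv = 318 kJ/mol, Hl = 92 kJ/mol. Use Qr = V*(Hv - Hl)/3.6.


Qr = 787 * (318 - 92) / 3.6 = 787 * 226 / 3.6 = 49410

49410 kW


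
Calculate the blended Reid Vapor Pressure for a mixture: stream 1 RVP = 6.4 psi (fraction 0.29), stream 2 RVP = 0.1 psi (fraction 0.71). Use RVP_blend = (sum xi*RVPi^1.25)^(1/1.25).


Chevron index: RVP_blend = (sum xi*RVPi^1.25)^(1/1.25)
RVP^1.25 terms: 0.29 * 6.4^1.25 + 0.71 * 0.1^1.25 = 2.99197
RVP_blend = 2.99197^(1/1.25) = 2.403

2.403 psi


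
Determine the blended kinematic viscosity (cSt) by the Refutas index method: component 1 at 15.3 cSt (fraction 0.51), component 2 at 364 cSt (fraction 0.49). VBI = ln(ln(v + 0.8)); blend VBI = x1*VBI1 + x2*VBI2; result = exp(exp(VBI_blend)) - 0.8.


Refutas method: VBN_i = 14.534*ln(ln(visc_i + 0.8)) + 10.975, blended linearly by mass fraction; since VBN is linear in VBI_i = ln(ln(visc_i + 0.8)) and the fractions sum to 1, blend VBI directly: visc = exp(exp(VBI_blend)) - 0.8
VBI_1 = ln(ln(15.3 + 0.8)) = 1.02203
VBI_2 = ln(ln(364 + 0.8)) = 1.77484
VBI_blend = 0.51 * 1.02203 + 0.49 * 1.77484 = 1.39091
visc_blend = exp(exp(1.39091)) - 0.8 = 54.82

54.82 cSt


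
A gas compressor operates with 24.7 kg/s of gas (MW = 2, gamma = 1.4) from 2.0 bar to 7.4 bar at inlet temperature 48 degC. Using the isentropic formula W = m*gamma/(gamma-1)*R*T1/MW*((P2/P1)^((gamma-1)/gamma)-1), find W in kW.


Isentropic work: W = m*(gamma/(gamma-1))*(R*T1/MW)*((P2/P1)^((gamma-1)/gamma) - 1)
T1 = 48 + 273.15 = 321.15 K
Pressure ratio = 7.4 / 2.0 = 3.7
Exponent = (1.4 - 1)/1.4 = 0.285714
(P2/P1)^exp - 1 = 3.7^0.285714 - 1 = 0.45326
W = 24.7 * 1.4 / 0.4 * 8.314 * 321.15 / 2 * 0.45326 = 52310

52310 kW


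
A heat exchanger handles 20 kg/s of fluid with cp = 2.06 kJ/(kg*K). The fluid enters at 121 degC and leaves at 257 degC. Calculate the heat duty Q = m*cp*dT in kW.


Q = m_dot * cp * delta_T
delta_T = 257 - 121 = 136 K
Q = 20 * 2.06 * 136
= 41.2 * 136
= 5603.2 kW

5603.2 kW


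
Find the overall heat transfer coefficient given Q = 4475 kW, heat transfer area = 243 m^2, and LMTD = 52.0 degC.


From Q = U*A*LMTD, U = Q / (A * LMTD)
U = 4475 / (243 * 52.0) = 4475 / 12636 = 0.3541

0.3541 kW/(m^2*K)


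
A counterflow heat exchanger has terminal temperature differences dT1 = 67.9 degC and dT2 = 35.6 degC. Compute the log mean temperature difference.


LMTD = (dT1 - dT2) / ln(dT1/dT2)
= (67.9 - 35.6) / ln(67.9 / 35.6) = 32.3 / 0.64569 = 50.02

50.02 degC


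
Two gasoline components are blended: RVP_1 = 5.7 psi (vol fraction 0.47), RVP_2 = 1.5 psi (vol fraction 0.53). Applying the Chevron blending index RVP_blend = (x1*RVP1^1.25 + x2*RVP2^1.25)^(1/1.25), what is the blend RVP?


Chevron index: RVP_blend = (sum xi*RVPi^1.25)^(1/1.25)
RVP^1.25 terms: 0.47 * 5.7^1.25 + 0.53 * 1.5^1.25 = 5.01925
RVP_blend = 5.01925^(1/1.25) = 3.635

3.635 psi


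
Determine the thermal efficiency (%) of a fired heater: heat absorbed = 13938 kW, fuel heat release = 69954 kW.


Furnace efficiency = Q_absorbed / Q_fuel * 100
= 13938 / 69954 * 100 = 19.92

19.92 %


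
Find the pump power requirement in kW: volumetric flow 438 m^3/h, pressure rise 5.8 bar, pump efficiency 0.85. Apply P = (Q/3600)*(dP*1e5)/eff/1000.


Q = 438 / 3600 = 0.121667 m^3/s
P = 0.121667 * (5.8 * 1e5) / 0.85 / 1000 = 83.02

83.02 kW


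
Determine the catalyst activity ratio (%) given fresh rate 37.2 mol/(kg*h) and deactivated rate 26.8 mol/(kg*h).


Activity (%) = (rate_used / rate_fresh) * 100
rate_used = 26.8, rate_fresh = 37.2
= (26.8 / 37.2) * 100
= 0.7204 * 100 = 72.04

72.04 %


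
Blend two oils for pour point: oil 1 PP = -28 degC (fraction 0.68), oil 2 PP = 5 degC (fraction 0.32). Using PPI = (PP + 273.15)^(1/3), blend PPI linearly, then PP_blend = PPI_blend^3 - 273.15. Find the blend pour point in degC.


PPI_1 = (-28 + 273.15)^(1/3) = 6.258601
PPI_2 = (5 + 273.15)^(1/3) = 6.527693
PPI_blend = 0.68 * 6.258601 + 0.32 * 6.527693 = 6.34471
PP_blend = 6.34471^3 - 273.15 = 255.4085 - 273.15 = -17.74

-17.74 degC


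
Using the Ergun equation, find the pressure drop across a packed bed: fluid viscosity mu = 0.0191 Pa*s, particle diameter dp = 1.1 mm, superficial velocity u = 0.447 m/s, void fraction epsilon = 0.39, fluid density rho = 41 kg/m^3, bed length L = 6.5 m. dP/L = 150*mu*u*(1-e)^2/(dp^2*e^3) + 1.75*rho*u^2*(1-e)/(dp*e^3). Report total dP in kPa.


dp = 1.1 mm = 0.0011 m
Viscous term = 150*0.0191*0.447*(1-0.39)^2 / (0.0011^2*0.39^3) = 6639150
Inertial term = 1.75*41*0.447^2*(1-0.39) / (0.0011*0.39^3) = 134023
dP/L = 6639150 + 134023 = 6773170 Pa/m
dP = 6773170 * 6.5 / 1000 = 44030 kPa

44030 kPa


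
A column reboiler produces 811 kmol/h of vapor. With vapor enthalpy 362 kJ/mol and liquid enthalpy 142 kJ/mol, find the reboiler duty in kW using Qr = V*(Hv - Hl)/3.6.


Qr = 811 * (362 - 142) / 3.6 = 811 * 220 / 3.6 = 49560

49560 kW


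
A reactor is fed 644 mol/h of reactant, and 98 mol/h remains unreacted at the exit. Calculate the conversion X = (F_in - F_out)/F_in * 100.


X = (F_in - F_out) / F_in * 100
Moles reacted = 644 - 98 = 546
X = 546 / 644 * 100
= 0.8478 * 100
= 84.78 %

84.78 %


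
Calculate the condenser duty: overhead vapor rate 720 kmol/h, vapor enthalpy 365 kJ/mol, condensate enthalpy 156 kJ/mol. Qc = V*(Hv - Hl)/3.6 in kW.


Qc = 720 * (365 - 156) / 3.6 = 720 * 209 / 3.6 = 41800

41800 kW


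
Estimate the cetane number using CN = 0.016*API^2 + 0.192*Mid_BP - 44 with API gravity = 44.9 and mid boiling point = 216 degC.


CN = 0.016 * 44.9^2 + 0.192 * 216 - 44
CN = 32.25616 + 41.472 - 44 = 29.72816

29.72816


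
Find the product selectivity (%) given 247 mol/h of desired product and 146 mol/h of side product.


Selectivity = desired / (desired + undesired) * 100
Total products = 247 + 146 = 393 mol/h
S = 247 / 393 * 100
= 0.6285 * 100
= 62.85 %

62.85 %


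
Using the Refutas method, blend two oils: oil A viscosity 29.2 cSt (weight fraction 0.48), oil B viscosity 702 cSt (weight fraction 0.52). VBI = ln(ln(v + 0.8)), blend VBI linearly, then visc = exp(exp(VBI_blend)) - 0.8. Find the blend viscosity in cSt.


Refutas method: VBN_i = 14.534*ln(ln(visc_i + 0.8)) + 10.975, blended linearly by mass fraction; since VBN is linear in VBI_i = ln(ln(visc_i + 0.8)) and the fractions sum to 1, blend VBI directly: visc = exp(exp(VBI_blend)) - 0.8
VBI_1 = ln(ln(29.2 + 0.8)) = 1.22413
VBI_2 = ln(ln(702 + 0.8)) = 1.88024
VBI_blend = 0.48 * 1.22413 + 0.52 * 1.88024 = 1.56531
visc_blend = exp(exp(1.56531)) - 0.8 = 118.8

118.8 cSt


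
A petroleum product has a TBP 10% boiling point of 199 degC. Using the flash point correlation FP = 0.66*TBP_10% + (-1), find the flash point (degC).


FP = 0.66 * 199 + (-1) = 130.34

130.34 degC


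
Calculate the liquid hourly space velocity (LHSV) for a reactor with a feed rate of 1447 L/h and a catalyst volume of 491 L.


LHSV = volumetric feed rate / catalyst volume
= 1447 L/h / 491 L
= 2.947 h^-1

2.947 h^-1


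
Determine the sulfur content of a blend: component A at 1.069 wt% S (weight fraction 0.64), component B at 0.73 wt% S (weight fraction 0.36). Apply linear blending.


Linear sulfur blending: S_blend = x1*S1 + x2*S2
Contribution 1: 0.64 * 1.069 = 0.68416 wt%
Contribution 2: 0.36 * 0.73 = 0.2628 wt%
S_blend = 0.68416 + 0.2628 = 0.94696

0.94696 wt%


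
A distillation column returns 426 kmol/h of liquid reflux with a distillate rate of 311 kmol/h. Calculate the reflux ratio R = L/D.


Reflux ratio definition: R = L / D (liquid returned / distillate withdrawn)
L = 426 kmol/h, D = 311 kmol/h
R = 426 / 311 = 1.370

1.370


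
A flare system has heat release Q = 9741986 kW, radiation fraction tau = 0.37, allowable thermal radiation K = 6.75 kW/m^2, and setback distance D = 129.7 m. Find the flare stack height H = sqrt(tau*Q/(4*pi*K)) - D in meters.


tau*Q/(4*pi*K) = 0.37 * 9741986 / (4 * pi * 6.75) = 42494.8
sqrt(42494.8) = 206.143
H = 206.143 - 129.7 = 76.44

76.44 m


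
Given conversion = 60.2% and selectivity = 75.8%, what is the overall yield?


Overall yield = conversion (%) * selectivity (%) / 100
Conversion = 60.2%, Selectivity = 75.8%
Y = 60.2 * 75.8 / 100
= 45.6316 %

45.6316 %


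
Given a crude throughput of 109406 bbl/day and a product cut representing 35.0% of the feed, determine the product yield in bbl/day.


Crude throughput = 109406 bbl/day
Fraction yield = 35.0%
yield = throughput * fraction / 100
yield = 109406 * 35.0 / 100 = 38292.1

38292.1 bbl/day


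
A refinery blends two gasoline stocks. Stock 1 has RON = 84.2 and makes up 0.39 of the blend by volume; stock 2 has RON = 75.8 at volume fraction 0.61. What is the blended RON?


Linear blending: RON_blend = sum(vi * RONi)
Contribution 1: 0.39 * 84.2 = 32.838
Contribution 2: 0.61 * 75.8 = 46.238
RON_blend = 32.838 + 46.238 = 79.076

79.076


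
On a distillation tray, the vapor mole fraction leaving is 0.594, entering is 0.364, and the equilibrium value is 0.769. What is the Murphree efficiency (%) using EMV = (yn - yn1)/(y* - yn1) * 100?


Murphree vapor efficiency: EMV = (y_n - y_(n-1)) / (y*_n - y_(n-1)) * 100
EMV = (0.594 - 0.364) / (0.769 - 0.364) * 100 = 0.23 / 0.405 * 100 = 56.79

56.79 %


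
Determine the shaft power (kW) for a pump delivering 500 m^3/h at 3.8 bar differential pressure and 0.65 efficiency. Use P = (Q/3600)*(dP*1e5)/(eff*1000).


Q = 500 / 3600 = 0.138889 m^3/s
P = 0.138889 * (3.8 * 1e5) / 0.65 / 1000 = 81.20

81.20 kW


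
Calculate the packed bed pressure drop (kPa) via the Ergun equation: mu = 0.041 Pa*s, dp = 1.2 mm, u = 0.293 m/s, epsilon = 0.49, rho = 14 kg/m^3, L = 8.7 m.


dp = 1.2 mm = 0.0012 m
Viscous term = 150*0.041*0.293*(1-0.49)^2 / (0.0012^2*0.49^3) = 2766510
Inertial term = 1.75*14*0.293^2*(1-0.49) / (0.0012*0.49^3) = 7598.05
dP/L = 2766510 + 7598.05 = 2774110 Pa/m
dP = 2774110 * 8.7 / 1000 = 24130 kPa

24130 kPa


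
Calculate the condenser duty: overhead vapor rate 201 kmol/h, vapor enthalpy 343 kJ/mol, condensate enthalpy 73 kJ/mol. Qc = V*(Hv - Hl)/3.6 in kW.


Qc = 201 * (343 - 73) / 3.6 = 201 * 270 / 3.6 = 15080

15080 kW


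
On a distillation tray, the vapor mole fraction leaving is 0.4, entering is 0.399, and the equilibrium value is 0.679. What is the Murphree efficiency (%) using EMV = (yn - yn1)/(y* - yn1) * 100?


Murphree vapor efficiency: EMV = (y_n - y_(n-1)) / (y*_n - y_(n-1)) * 100
EMV = (0.4 - 0.399) / (0.679 - 0.399) * 100 = 0.001 / 0.28 * 100 = 0.3571

0.3571 %


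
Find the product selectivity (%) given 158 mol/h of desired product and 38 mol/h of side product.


Selectivity = desired / (desired + undesired) * 100
Total products = 158 + 38 = 196 mol/h
S = 158 / 196 * 100
= 0.8061 * 100
= 80.61 %

80.61 %


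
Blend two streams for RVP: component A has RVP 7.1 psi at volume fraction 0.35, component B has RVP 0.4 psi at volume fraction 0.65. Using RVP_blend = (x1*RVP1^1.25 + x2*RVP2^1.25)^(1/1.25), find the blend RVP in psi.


Chevron index: RVP_blend = (sum xi*RVPi^1.25)^(1/1.25)
RVP^1.25 terms: 0.35 * 7.1^1.25 + 0.65 * 0.4^1.25 = 4.26317
RVP_blend = 4.26317^(1/1.25) = 3.190

3.190 psi


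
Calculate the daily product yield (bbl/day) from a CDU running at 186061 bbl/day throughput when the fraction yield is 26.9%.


Crude throughput = 186061 bbl/day
Fraction yield = 26.9%
yield = throughput * fraction / 100
yield = 186061 * 26.9 / 100 = 50050.409

50050.409 bbl/day


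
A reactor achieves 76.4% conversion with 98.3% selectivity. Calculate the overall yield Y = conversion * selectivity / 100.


Overall yield = conversion (%) * selectivity (%) / 100
Conversion = 76.4%, Selectivity = 98.3%
Y = 76.4 * 98.3 / 100
= 75.1012 %

75.1012 %
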